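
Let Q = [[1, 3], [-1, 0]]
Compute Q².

[[-2, 3], [-1, -3]]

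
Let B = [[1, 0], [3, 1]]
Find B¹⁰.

B = I + N where N = [[0, 0], [3, 0]] is strictly lower-triangular, so N² = 0.
(I + N)¹⁰ = I + 10·N = [[1, 0], [30, 1]].

[[1, 0], [30, 1]]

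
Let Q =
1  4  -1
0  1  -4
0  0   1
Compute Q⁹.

[[1, 36, -585], [0, 1, -36], [0, 0, 1]]

Q = I + N where N = [[0, 4, -1], [0, 0, -4], [0, 0, 0]] is strictly upper-triangular, so N³ = 0.
(I + N)⁹ = I + 9·N + 36·N² = [[1, 36, -585], [0, 1, -36], [0, 0, 1]].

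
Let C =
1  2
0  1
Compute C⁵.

C = I + N where N = [[0, 2], [0, 0]] is strictly upper-triangular, so N² = 0.
(I + N)⁵ = I + 5·N = [[1, 10], [0, 1]].

[[1, 10], [0, 1]]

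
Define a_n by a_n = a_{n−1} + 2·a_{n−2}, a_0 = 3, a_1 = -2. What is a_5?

8

With companion matrix A = [[1, 2], [1, 0]], [a_n, a_{n−1}]ᵀ = A·[a_{n−1}, a_{n−2}]ᵀ, so [a_5, a_4]ᵀ = A⁴·[a_1, a_0]ᵀ.
A⁴ = [[11, 10], [5, 6]], giving [a_5, a_4]ᵀ = [[8], [8]].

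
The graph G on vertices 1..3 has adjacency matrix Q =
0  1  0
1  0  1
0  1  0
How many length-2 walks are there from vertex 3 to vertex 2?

The number of length-2 walks from vertex 3 to vertex 2 is entry (3,2) of Q², where Q is the adjacency matrix.
Q² = [[1, 0, 1], [0, 2, 0], [1, 0, 1]]

0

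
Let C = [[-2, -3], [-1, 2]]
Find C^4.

[[49, 0], [0, 49]]

C^2 = [[7, 0], [0, 7]]
C^3 = [[-14, -21], [-7, 14]]
C^4 = [[49, 0], [0, 49]]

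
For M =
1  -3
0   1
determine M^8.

[[1, -24], [0, 1]]

M = I + N where N = [[0, -3], [0, 0]] is strictly upper-triangular, so N^2 = 0.
(I + N)^8 = I + 8·N = [[1, -24], [0, 1]].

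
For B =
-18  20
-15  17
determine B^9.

[[-80268, 80780], [-60585, 61097]]

tr B = -1 and det B = -6, so the characteristic polynomial is λ² − (-1)λ + (-6) with roots 2 and -3.
Eigenvectors give P = [[1, 4], [1, 3]] with P⁻¹ = [[-3, 4], [1, -1]], and B = P·diag(2, -3)·P⁻¹.
Then B^9 = P·diag(512, -19683)·P⁻¹ = [[512, -78732], [512, -59049]] · [[-3, 4], [1, -1]] = [[-80268, 80780], [-60585, 61097]].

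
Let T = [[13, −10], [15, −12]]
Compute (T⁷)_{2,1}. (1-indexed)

6945

tr T = 1 and det T = −6, so the characteristic polynomial is λ² − (1)λ + (−6) with roots −2 and 3.
Eigenvectors give P = [[−2, 1], [−3, 1]] with P⁻¹ = [[1, −1], [3, −2]], and T = P·diag(−2, 3)·P⁻¹.
Then T⁷ = P·diag(−128, 2187)·P⁻¹ = [[256, 2187], [384, 2187]] · [[1, −1], [3, −2]] = [[6817, −4630], [6945, −4758]].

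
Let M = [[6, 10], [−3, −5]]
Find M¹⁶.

[[6, 10], [−3, −5]]

M² = M (a projection; rank 1, trace 1), so M¹⁶ = M.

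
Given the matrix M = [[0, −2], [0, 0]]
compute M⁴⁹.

M is strictly triangular, hence nilpotent: M² = 0, so M⁴⁹ = 0.

[[0, 0], [0, 0]]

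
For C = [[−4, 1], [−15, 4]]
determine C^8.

[[1, 0], [0, 1]]

C² = I (check: tr C = 0 and det C = −1), so C^8 = I since 8 is even.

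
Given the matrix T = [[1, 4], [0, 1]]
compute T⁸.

[[1, 32], [0, 1]]

T = I + N where N = [[0, 4], [0, 0]] is strictly upper-triangular, so N² = 0.
(I + N)⁸ = I + 8·N = [[1, 32], [0, 1]].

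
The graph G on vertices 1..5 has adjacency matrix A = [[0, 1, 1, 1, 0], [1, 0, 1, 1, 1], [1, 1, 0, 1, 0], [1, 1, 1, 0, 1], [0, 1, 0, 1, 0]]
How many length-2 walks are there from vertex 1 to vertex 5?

The number of length-2 walks from vertex 1 to vertex 5 is entry (1,5) of A², where A is the adjacency matrix.
A² = [[3, 2, 2, 2, 2], [2, 4, 2, 3, 1], [2, 2, 3, 2, 2], [2, 3, 2, 4, 1], [2, 1, 2, 1, 2]]

2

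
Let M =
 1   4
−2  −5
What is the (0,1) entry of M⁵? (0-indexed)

tr M = −4 and det M = 3, so the characteristic polynomial is λ² − (−4)λ + (3) with roots −1 and −3.
Eigenvectors give P = [[−2, −1], [1, 1]] with P⁻¹ = [[−1, −1], [1, 2]], and M = P·diag(−1, −3)·P⁻¹.
Then M⁵ = P·diag(−1, −243)·P⁻¹ = [[2, 243], [−1, −243]] · [[−1, −1], [1, 2]] = [[241, 484], [−242, −485]].

484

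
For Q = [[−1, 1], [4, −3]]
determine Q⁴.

[[89, −72], [−288, 233]]

Q² = [[5, −4], [−16, 13]]
Q³ = [[−21, 17], [68, −55]]
Q⁴ = [[89, −72], [−288, 233]]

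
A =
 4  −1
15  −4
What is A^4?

[[1, 0], [0, 1]]

A² = I (check: tr A = 0 and det A = −1), so A^4 = I since 4 is even.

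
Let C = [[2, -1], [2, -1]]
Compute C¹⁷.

[[2, -1], [2, -1]]

C² = C (a projection; rank 1, trace 1), so C¹⁷ = C.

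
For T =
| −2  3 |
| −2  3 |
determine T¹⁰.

T² = T (a projection; rank 1, trace 1), so T¹⁰ = T.

[[−2, 3], [−2, 3]]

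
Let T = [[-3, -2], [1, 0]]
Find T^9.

[[-1023, -1022], [511, 510]]

tr T = -3 and det T = 2, so the characteristic polynomial is λ² − (-3)λ + (2) with roots -1 and -2.
Eigenvectors give P = [[-1, 2], [1, -1]] with P⁻¹ = [[1, 2], [1, 1]], and T = P·diag(-1, -2)·P⁻¹.
Then T^9 = P·diag(-1, -512)·P⁻¹ = [[1, -1024], [-1, 512]] · [[1, 2], [1, 1]] = [[-1023, -1022], [511, 510]].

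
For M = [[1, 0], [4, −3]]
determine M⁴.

[[1, 0], [−80, 81]]

tr M = −2 and det M = −3, so the characteristic polynomial is λ² − (−2)λ + (−3) with roots 1 and −3.
Eigenvectors give P = [[1, 0], [1, −1]] with P⁻¹ = [[1, 0], [1, −1]], and M = P·diag(1, −3)·P⁻¹.
Then M⁴ = P·diag(1, 81)·P⁻¹ = [[1, 0], [1, −81]] · [[1, 0], [1, −1]] = [[1, 0], [−80, 81]].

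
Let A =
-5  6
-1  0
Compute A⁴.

tr A = -5 and det A = 6, so the characteristic polynomial is λ² − (-5)λ + (6) with roots -3 and -2.
Eigenvectors give P = [[3, 2], [1, 1]] with P⁻¹ = [[1, -2], [-1, 3]], and A = P·diag(-3, -2)·P⁻¹.
Then A⁴ = P·diag(81, 16)·P⁻¹ = [[243, 32], [81, 16]] · [[1, -2], [-1, 3]] = [[211, -390], [65, -114]].

[[211, -390], [65, -114]]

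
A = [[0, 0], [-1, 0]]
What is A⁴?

A is strictly triangular, hence nilpotent: A² = 0, so A⁴ = 0.

[[0, 0], [0, 0]]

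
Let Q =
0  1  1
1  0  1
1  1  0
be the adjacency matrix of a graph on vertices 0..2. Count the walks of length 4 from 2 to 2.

The number of length-4 walks from vertex 2 to vertex 2 is entry (2,2) of Q⁴, where Q is the adjacency matrix.
Q² = [[2, 1, 1], [1, 2, 1], [1, 1, 2]]
Q³ = [[2, 3, 3], [3, 2, 3], [3, 3, 2]]
Q⁴ = [[6, 5, 5], [5, 6, 5], [5, 5, 6]]

6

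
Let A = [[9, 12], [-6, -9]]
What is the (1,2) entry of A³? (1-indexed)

tr A = 0 and det A = -9, so the characteristic polynomial is λ² − (0)λ + (-9) with roots -3 and 3.
Eigenvectors give P = [[-1, -2], [1, 1]] with P⁻¹ = [[1, 2], [-1, -1]], and A = P·diag(-3, 3)·P⁻¹.
Then A³ = P·diag(-27, 27)·P⁻¹ = [[27, -54], [-27, 27]] · [[1, 2], [-1, -1]] = [[81, 108], [-54, -81]].

108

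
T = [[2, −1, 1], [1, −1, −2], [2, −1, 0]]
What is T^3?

T^2 = [[5, −2, 4], [−3, 2, 3], [3, −1, 4]]
T^3 = [[16, −7, 9], [2, −2, −7], [13, −6, 5]]

[[16, −7, 9], [2, −2, −7], [13, −6, 5]]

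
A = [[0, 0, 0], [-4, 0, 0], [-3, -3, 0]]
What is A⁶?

A is strictly triangular, hence nilpotent: A³ = 0, so A⁶ = 0.

[[0, 0, 0], [0, 0, 0], [0, 0, 0]]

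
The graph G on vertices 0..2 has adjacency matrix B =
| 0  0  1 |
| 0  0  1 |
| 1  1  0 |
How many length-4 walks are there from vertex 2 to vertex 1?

The number of length-4 walks from vertex 2 to vertex 1 is entry (2,1) of B⁴, where B is the adjacency matrix.
B² = [[1, 1, 0], [1, 1, 0], [0, 0, 2]]
B³ = [[0, 0, 2], [0, 0, 2], [2, 2, 0]]
B⁴ = [[2, 2, 0], [2, 2, 0], [0, 0, 4]]

0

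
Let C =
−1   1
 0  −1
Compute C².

[[1, −2], [0, 1]]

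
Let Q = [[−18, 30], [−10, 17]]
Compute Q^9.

tr Q = −1 and det Q = −6, so the characteristic polynomial is λ² − (−1)λ + (−6) with roots −3 and 2.
Eigenvectors give P = [[2, −3], [1, −2]] with P⁻¹ = [[2, −3], [1, −2]], and Q = P·diag(−3, 2)·P⁻¹.
Then Q^9 = P·diag(−19683, 512)·P⁻¹ = [[−39366, −1536], [−19683, −1024]] · [[2, −3], [1, −2]] = [[−80268, 121170], [−40390, 61097]].

[[−80268, 121170], [−40390, 61097]]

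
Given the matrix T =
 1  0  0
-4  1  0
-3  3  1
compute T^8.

[[1, 0, 0], [-32, 1, 0], [-360, 24, 1]]

T = I + N where N = [[0, 0, 0], [-4, 0, 0], [-3, 3, 0]] is strictly lower-triangular, so N^3 = 0.
(I + N)^8 = I + 8·N + 28·N^2 = [[1, 0, 0], [-32, 1, 0], [-360, 24, 1]].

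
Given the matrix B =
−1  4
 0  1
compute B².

[[1, 0], [0, 1]]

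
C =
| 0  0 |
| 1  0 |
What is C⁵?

C is strictly triangular, hence nilpotent: C² = 0, so C⁵ = 0.

[[0, 0], [0, 0]]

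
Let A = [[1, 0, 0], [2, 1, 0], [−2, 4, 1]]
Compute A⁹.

[[1, 0, 0], [18, 1, 0], [270, 36, 1]]

A = I + N where N = [[0, 0, 0], [2, 0, 0], [−2, 4, 0]] is strictly lower-triangular, so N³ = 0.
(I + N)⁹ = I + 9·N + 36·N² = [[1, 0, 0], [18, 1, 0], [270, 36, 1]].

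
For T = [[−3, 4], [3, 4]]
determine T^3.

[[−51, 100], [75, 124]]

T^2 = [[21, 4], [3, 28]]
T^3 = [[−51, 100], [75, 124]]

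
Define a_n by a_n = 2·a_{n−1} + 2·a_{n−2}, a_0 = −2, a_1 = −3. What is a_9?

−10928

With companion matrix M = [[2, 2], [1, 0]], [a_n, a_{n−1}]ᵀ = M·[a_{n−1}, a_{n−2}]ᵀ, so [a_9, a_8]ᵀ = M⁸·[a_1, a_0]ᵀ.
M⁸ = [[2448, 1792], [896, 656]], giving [a_9, a_8]ᵀ = [[−10928], [−4000]].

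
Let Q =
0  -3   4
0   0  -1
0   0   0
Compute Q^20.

Q is strictly triangular, hence nilpotent: Q^3 = 0, so Q^20 = 0.

[[0, 0, 0], [0, 0, 0], [0, 0, 0]]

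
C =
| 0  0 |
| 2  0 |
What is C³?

[[0, 0], [0, 0]]

C² = [[0, 0], [0, 0]]
C³ = [[0, 0], [0, 0]]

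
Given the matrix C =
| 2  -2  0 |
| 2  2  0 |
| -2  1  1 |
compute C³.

[[-16, -16, 0], [16, -16, 0], [4, 23, 1]]

C² = [[0, -8, 0], [8, 0, 0], [-4, 7, 1]]
C³ = [[-16, -16, 0], [16, -16, 0], [4, 23, 1]]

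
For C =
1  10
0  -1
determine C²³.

C² = I (check: tr C = 0 and det C = -1), so C²³ = C since 23 is odd.

[[1, 10], [0, -1]]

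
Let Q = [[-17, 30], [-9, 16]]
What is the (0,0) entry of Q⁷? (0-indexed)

-773

tr Q = -1 and det Q = -2, so the characteristic polynomial is λ² − (-1)λ + (-2) with roots -2 and 1.
Eigenvectors give P = [[2, -5], [1, -3]] with P⁻¹ = [[3, -5], [1, -2]], and Q = P·diag(-2, 1)·P⁻¹.
Then Q⁷ = P·diag(-128, 1)·P⁻¹ = [[-256, -5], [-128, -3]] · [[3, -5], [1, -2]] = [[-773, 1290], [-387, 646]].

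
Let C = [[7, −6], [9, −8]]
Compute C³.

tr C = −1 and det C = −2, so the characteristic polynomial is λ² − (−1)λ + (−2) with roots 1 and −2.
Eigenvectors give P = [[1, −2], [1, −3]] with P⁻¹ = [[3, −2], [1, −1]], and C = P·diag(1, −2)·P⁻¹.
Then C³ = P·diag(1, −8)·P⁻¹ = [[1, 16], [1, 24]] · [[3, −2], [1, −1]] = [[19, −18], [27, −26]].

[[19, −18], [27, −26]]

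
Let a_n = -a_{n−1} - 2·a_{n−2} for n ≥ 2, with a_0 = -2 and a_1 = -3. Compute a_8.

With companion matrix C = [[-1, -2], [1, 0]], [a_n, a_{n−1}]ᵀ = C·[a_{n−1}, a_{n−2}]ᵀ, so [a_8, a_7]ᵀ = C⁷·[a_1, a_0]ᵀ.
C⁷ = [[3, -14], [7, 10]], giving [a_8, a_7]ᵀ = [[19], [-41]].

19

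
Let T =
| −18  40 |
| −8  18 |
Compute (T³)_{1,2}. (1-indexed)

tr T = 0 and det T = −4, so the characteristic polynomial is λ² − (0)λ + (−4) with roots −2 and 2.
Eigenvectors give P = [[5, 2], [2, 1]] with P⁻¹ = [[1, −2], [−2, 5]], and T = P·diag(−2, 2)·P⁻¹.
Then T³ = P·diag(−8, 8)·P⁻¹ = [[−40, 16], [−16, 8]] · [[1, −2], [−2, 5]] = [[−72, 160], [−32, 72]].

160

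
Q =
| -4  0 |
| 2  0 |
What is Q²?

[[16, 0], [-8, 0]]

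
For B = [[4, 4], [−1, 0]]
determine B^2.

[[12, 16], [−4, −4]]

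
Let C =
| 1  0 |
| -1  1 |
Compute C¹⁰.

[[1, 0], [-10, 1]]

C = I + N where N = [[0, 0], [-1, 0]] is strictly lower-triangular, so N² = 0.
(I + N)¹⁰ = I + 10·N = [[1, 0], [-10, 1]].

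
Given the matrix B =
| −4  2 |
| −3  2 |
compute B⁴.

B² = [[10, −4], [6, −2]]
B³ = [[−28, 12], [−18, 8]]
B⁴ = [[76, −32], [48, −20]]

[[76, −32], [48, −20]]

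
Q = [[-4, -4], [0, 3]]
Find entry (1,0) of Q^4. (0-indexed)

Q^2 = [[16, 4], [0, 9]]
Q^3 = [[-64, -52], [0, 27]]
Q^4 = [[256, 100], [0, 81]]

0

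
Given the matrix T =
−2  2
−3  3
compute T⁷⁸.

[[−2, 2], [−3, 3]]

T² = T (a projection; rank 1, trace 1), so T⁷⁸ = T.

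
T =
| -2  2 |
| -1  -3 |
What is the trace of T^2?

9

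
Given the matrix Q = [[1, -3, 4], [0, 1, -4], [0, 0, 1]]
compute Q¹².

[[1, -36, 840], [0, 1, -48], [0, 0, 1]]

Q = I + N where N = [[0, -3, 4], [0, 0, -4], [0, 0, 0]] is strictly upper-triangular, so N³ = 0.
(I + N)¹² = I + 12·N + 66·N² = [[1, -36, 840], [0, 1, -48], [0, 0, 1]].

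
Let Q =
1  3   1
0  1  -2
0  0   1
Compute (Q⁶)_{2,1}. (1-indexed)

Q = I + N where N = [[0, 3, 1], [0, 0, -2], [0, 0, 0]] is strictly upper-triangular, so N³ = 0.
(I + N)⁶ = I + 6·N + 15·N² = [[1, 18, -84], [0, 1, -12], [0, 0, 1]].

0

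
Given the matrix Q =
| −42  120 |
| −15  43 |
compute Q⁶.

[[−5256, 15960], [−1995, 6049]]

tr Q = 1 and det Q = −6, so the characteristic polynomial is λ² − (1)λ + (−6) with roots −2 and 3.
Eigenvectors give P = [[−3, −8], [−1, −3]] with P⁻¹ = [[−3, 8], [1, −3]], and Q = P·diag(−2, 3)·P⁻¹.
Then Q⁶ = P·diag(64, 729)·P⁻¹ = [[−192, −5832], [−64, −2187]] · [[−3, 8], [1, −3]] = [[−5256, 15960], [−1995, 6049]].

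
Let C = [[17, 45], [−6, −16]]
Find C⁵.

[[197, 495], [−66, −166]]

tr C = 1 and det C = −2, so the characteristic polynomial is λ² − (1)λ + (−2) with roots −1 and 2.
Eigenvectors give P = [[−5, −3], [2, 1]] with P⁻¹ = [[1, 3], [−2, −5]], and C = P·diag(−1, 2)·P⁻¹.
Then C⁵ = P·diag(−1, 32)·P⁻¹ = [[5, −96], [−2, 32]] · [[1, 3], [−2, −5]] = [[197, 495], [−66, −166]].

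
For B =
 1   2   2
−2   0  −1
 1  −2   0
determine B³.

B² = [[−1, −2, 0], [−3, −2, −4], [5, 2, 4]]
B³ = [[3, −2, 0], [−3, 2, −4], [5, 2, 8]]

[[3, −2, 0], [−3, 2, −4], [5, 2, 8]]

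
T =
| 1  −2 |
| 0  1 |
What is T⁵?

[[1, −10], [0, 1]]

T = I + N where N = [[0, −2], [0, 0]] is strictly upper-triangular, so N² = 0.
(I + N)⁵ = I + 5·N = [[1, −10], [0, 1]].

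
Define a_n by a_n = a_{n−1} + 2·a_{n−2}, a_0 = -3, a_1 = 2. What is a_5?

With companion matrix M = [[1, 2], [1, 0]], [a_n, a_{n−1}]ᵀ = M·[a_{n−1}, a_{n−2}]ᵀ, so [a_5, a_4]ᵀ = M⁴·[a_1, a_0]ᵀ.
M⁴ = [[11, 10], [5, 6]], giving [a_5, a_4]ᵀ = [[-8], [-8]].

-8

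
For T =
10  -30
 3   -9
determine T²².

T² = T (a projection; rank 1, trace 1), so T²² = T.

[[10, -30], [3, -9]]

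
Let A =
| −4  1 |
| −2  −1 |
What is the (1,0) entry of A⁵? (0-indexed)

tr A = −5 and det A = 6, so the characteristic polynomial is λ² − (−5)λ + (6) with roots −3 and −2.
Eigenvectors give P = [[1, −1], [1, −2]] with P⁻¹ = [[2, −1], [1, −1]], and A = P·diag(−3, −2)·P⁻¹.
Then A⁵ = P·diag(−243, −32)·P⁻¹ = [[−243, 32], [−243, 64]] · [[2, −1], [1, −1]] = [[−454, 211], [−422, 179]].

−422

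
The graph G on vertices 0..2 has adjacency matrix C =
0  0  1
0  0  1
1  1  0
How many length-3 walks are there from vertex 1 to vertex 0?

The number of length-3 walks from vertex 1 to vertex 0 is entry (1,0) of C³, where C is the adjacency matrix.
C² = [[1, 1, 0], [1, 1, 0], [0, 0, 2]]
C³ = [[0, 0, 2], [0, 0, 2], [2, 2, 0]]

0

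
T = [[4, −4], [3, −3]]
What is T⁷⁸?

T² = T (a projection; rank 1, trace 1), so T⁷⁸ = T.

[[4, −4], [3, −3]]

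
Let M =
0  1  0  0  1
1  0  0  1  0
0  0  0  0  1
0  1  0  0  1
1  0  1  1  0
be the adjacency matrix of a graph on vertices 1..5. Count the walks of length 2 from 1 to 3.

1

The number of length-2 walks from vertex 1 to vertex 3 is entry (1,3) of M², where M is the adjacency matrix.
M² = [[2, 0, 1, 2, 0], [0, 2, 0, 0, 2], [1, 0, 1, 1, 0], [2, 0, 1, 2, 0], [0, 2, 0, 0, 3]]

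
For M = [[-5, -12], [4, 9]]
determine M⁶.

tr M = 4 and det M = 3, so the characteristic polynomial is λ² − (4)λ + (3) with roots 1 and 3.
Eigenvectors give P = [[-2, -3], [1, 2]] with P⁻¹ = [[-2, -3], [1, 2]], and M = P·diag(1, 3)·P⁻¹.
Then M⁶ = P·diag(1, 729)·P⁻¹ = [[-2, -2187], [1, 1458]] · [[-2, -3], [1, 2]] = [[-2183, -4368], [1456, 2913]].

[[-2183, -4368], [1456, 2913]]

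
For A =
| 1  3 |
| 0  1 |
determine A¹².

[[1, 36], [0, 1]]

A = I + N where N = [[0, 3], [0, 0]] is strictly upper-triangular, so N² = 0.
(I + N)¹² = I + 12·N = [[1, 36], [0, 1]].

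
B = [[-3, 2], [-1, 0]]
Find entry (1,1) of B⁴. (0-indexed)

-14

tr B = -3 and det B = 2, so the characteristic polynomial is λ² − (-3)λ + (2) with roots -1 and -2.
Eigenvectors give P = [[1, 2], [1, 1]] with P⁻¹ = [[-1, 2], [1, -1]], and B = P·diag(-1, -2)·P⁻¹.
Then B⁴ = P·diag(1, 16)·P⁻¹ = [[1, 32], [1, 16]] · [[-1, 2], [1, -1]] = [[31, -30], [15, -14]].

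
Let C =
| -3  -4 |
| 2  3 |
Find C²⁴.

C² = I (check: tr C = 0 and det C = -1), so C²⁴ = I since 24 is even.

[[1, 0], [0, 1]]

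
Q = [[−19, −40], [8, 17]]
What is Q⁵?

[[−1219, −2440], [488, 977]]

tr Q = −2 and det Q = −3, so the characteristic polynomial is λ² − (−2)λ + (−3) with roots −3 and 1.
Eigenvectors give P = [[5, −2], [−2, 1]] with P⁻¹ = [[1, 2], [2, 5]], and Q = P·diag(−3, 1)·P⁻¹.
Then Q⁵ = P·diag(−243, 1)·P⁻¹ = [[−1215, −2], [486, 1]] · [[1, 2], [2, 5]] = [[−1219, −2440], [488, 977]].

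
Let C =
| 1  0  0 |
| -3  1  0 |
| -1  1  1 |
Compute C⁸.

C = I + N where N = [[0, 0, 0], [-3, 0, 0], [-1, 1, 0]] is strictly lower-triangular, so N³ = 0.
(I + N)⁸ = I + 8·N + 28·N² = [[1, 0, 0], [-24, 1, 0], [-92, 8, 1]].

[[1, 0, 0], [-24, 1, 0], [-92, 8, 1]]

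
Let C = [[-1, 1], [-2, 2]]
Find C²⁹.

[[-1, 1], [-2, 2]]

C² = C (a projection; rank 1, trace 1), so C²⁹ = C.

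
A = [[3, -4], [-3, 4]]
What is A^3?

A^2 = [[21, -28], [-21, 28]]
A^3 = [[147, -196], [-147, 196]]

[[147, -196], [-147, 196]]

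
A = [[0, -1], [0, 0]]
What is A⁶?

A is strictly triangular, hence nilpotent: A² = 0, so A⁶ = 0.

[[0, 0], [0, 0]]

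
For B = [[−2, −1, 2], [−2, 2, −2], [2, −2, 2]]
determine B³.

B² = [[10, −4, 2], [−4, 10, −12], [4, −10, 12]]
B³ = [[−8, −22, 32], [−36, 48, −52], [36, −48, 52]]

[[−8, −22, 32], [−36, 48, −52], [36, −48, 52]]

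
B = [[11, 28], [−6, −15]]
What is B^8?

tr B = −4 and det B = 3, so the characteristic polynomial is λ² − (−4)λ + (3) with roots −1 and −3.
Eigenvectors give P = [[7, −2], [−3, 1]] with P⁻¹ = [[1, 2], [3, 7]], and B = P·diag(−1, −3)·P⁻¹.
Then B^8 = P·diag(1, 6561)·P⁻¹ = [[7, −13122], [−3, 6561]] · [[1, 2], [3, 7]] = [[−39359, −91840], [19680, 45921]].

[[−39359, −91840], [19680, 45921]]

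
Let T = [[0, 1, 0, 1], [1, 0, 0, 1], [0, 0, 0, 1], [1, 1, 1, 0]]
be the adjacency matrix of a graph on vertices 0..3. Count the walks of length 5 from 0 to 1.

The number of length-5 walks from vertex 0 to vertex 1 is entry (0,1) of T⁵, where T is the adjacency matrix.
T² = [[2, 1, 1, 1], [1, 2, 1, 1], [1, 1, 1, 0], [1, 1, 0, 3]]
T³ = [[2, 3, 1, 4], [3, 2, 1, 4], [1, 1, 0, 3], [4, 4, 3, 2]]
T⁴ = [[7, 6, 4, 6], [6, 7, 4, 6], [4, 4, 3, 2], [6, 6, 2, 11]]
T⁵ = [[12, 13, 6, 17], [13, 12, 6, 17], [6, 6, 2, 11], [17, 17, 11, 14]]

13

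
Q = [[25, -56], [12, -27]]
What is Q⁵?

tr Q = -2 and det Q = -3, so the characteristic polynomial is λ² − (-2)λ + (-3) with roots 1 and -3.
Eigenvectors give P = [[-7, 2], [-3, 1]] with P⁻¹ = [[-1, 2], [-3, 7]], and Q = P·diag(1, -3)·P⁻¹.
Then Q⁵ = P·diag(1, -243)·P⁻¹ = [[-7, -486], [-3, -243]] · [[-1, 2], [-3, 7]] = [[1465, -3416], [732, -1707]].

[[1465, -3416], [732, -1707]]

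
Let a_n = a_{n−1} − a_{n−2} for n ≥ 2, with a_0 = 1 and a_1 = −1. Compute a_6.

With companion matrix T = [[1, −1], [1, 0]], [a_n, a_{n−1}]ᵀ = T·[a_{n−1}, a_{n−2}]ᵀ, so [a_6, a_5]ᵀ = T⁵·[a_1, a_0]ᵀ.
T⁵ = [[0, 1], [−1, 1]], giving [a_6, a_5]ᵀ = [[1], [2]].

1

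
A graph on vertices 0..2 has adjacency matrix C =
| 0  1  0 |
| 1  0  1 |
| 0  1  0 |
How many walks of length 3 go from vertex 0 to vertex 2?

0

The number of length-3 walks from vertex 0 to vertex 2 is entry (0,2) of C³, where C is the adjacency matrix.
C² = [[1, 0, 1], [0, 2, 0], [1, 0, 1]]
C³ = [[0, 2, 0], [2, 0, 2], [0, 2, 0]]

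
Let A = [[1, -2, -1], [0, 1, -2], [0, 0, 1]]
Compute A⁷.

[[1, -14, 77], [0, 1, -14], [0, 0, 1]]

A = I + N where N = [[0, -2, -1], [0, 0, -2], [0, 0, 0]] is strictly upper-triangular, so N³ = 0.
(I + N)⁷ = I + 7·N + 21·N² = [[1, -14, 77], [0, 1, -14], [0, 0, 1]].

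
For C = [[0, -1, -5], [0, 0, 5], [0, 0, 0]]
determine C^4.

C is strictly triangular, hence nilpotent: C^3 = 0, so C^4 = 0.

[[0, 0, 0], [0, 0, 0], [0, 0, 0]]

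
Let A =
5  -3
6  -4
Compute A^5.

[[65, -33], [66, -34]]

tr A = 1 and det A = -2, so the characteristic polynomial is λ² − (1)λ + (-2) with roots 2 and -1.
Eigenvectors give P = [[1, -1], [1, -2]] with P⁻¹ = [[2, -1], [1, -1]], and A = P·diag(2, -1)·P⁻¹.
Then A^5 = P·diag(32, -1)·P⁻¹ = [[32, 1], [32, 2]] · [[2, -1], [1, -1]] = [[65, -33], [66, -34]].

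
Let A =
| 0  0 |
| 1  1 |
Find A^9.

A² = A (a projection; rank 1, trace 1), so A^9 = A.

[[0, 0], [1, 1]]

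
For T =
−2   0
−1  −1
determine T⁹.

tr T = −3 and det T = 2, so the characteristic polynomial is λ² − (−3)λ + (2) with roots −2 and −1.
Eigenvectors give P = [[1, 0], [1, −1]] with P⁻¹ = [[1, 0], [1, −1]], and T = P·diag(−2, −1)·P⁻¹.
Then T⁹ = P·diag(−512, −1)·P⁻¹ = [[−512, 0], [−512, 1]] · [[1, 0], [1, −1]] = [[−512, 0], [−511, −1]].

[[−512, 0], [−511, −1]]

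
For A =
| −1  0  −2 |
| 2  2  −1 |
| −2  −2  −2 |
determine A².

[[5, 4, 6], [4, 6, −4], [2, 0, 10]]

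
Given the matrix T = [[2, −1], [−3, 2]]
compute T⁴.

[[97, −56], [−168, 97]]

T² = [[7, −4], [−12, 7]]
T³ = [[26, −15], [−45, 26]]
T⁴ = [[97, −56], [−168, 97]]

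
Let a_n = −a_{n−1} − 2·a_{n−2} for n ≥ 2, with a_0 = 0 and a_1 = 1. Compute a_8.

With companion matrix M = [[−1, −2], [1, 0]], [a_n, a_{n−1}]ᵀ = M·[a_{n−1}, a_{n−2}]ᵀ, so [a_8, a_7]ᵀ = M⁷·[a_1, a_0]ᵀ.
M⁷ = [[3, −14], [7, 10]], giving [a_8, a_7]ᵀ = [[3], [7]].

3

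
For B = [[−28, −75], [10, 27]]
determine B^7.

tr B = −1 and det B = −6, so the characteristic polynomial is λ² − (−1)λ + (−6) with roots 2 and −3.
Eigenvectors give P = [[−5, −3], [2, 1]] with P⁻¹ = [[1, 3], [−2, −5]], and B = P·diag(2, −3)·P⁻¹.
Then B^7 = P·diag(128, −2187)·P⁻¹ = [[−640, 6561], [256, −2187]] · [[1, 3], [−2, −5]] = [[−13762, −34725], [4630, 11703]].

[[−13762, −34725], [4630, 11703]]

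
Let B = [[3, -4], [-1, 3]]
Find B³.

[[63, -124], [-31, 63]]

B² = [[13, -24], [-6, 13]]
B³ = [[63, -124], [-31, 63]]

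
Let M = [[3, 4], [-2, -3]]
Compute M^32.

[[1, 0], [0, 1]]

M² = I (check: tr M = 0 and det M = -1), so M^32 = I since 32 is even.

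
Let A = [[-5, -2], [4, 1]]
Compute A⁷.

tr A = -4 and det A = 3, so the characteristic polynomial is λ² − (-4)λ + (3) with roots -3 and -1.
Eigenvectors give P = [[-1, -1], [1, 2]] with P⁻¹ = [[-2, -1], [1, 1]], and A = P·diag(-3, -1)·P⁻¹.
Then A⁷ = P·diag(-2187, -1)·P⁻¹ = [[2187, 1], [-2187, -2]] · [[-2, -1], [1, 1]] = [[-4373, -2186], [4372, 2185]].

[[-4373, -2186], [4372, 2185]]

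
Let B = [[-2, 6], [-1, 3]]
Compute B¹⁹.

B² = B (a projection; rank 1, trace 1), so B¹⁹ = B.

[[-2, 6], [-1, 3]]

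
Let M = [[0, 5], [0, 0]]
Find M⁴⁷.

M is strictly triangular, hence nilpotent: M² = 0, so M⁴⁷ = 0.

[[0, 0], [0, 0]]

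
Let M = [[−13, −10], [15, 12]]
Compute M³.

tr M = −1 and det M = −6, so the characteristic polynomial is λ² − (−1)λ + (−6) with roots 2 and −3.
Eigenvectors give P = [[−2, −1], [3, 1]] with P⁻¹ = [[1, 1], [−3, −2]], and M = P·diag(2, −3)·P⁻¹.
Then M³ = P·diag(8, −27)·P⁻¹ = [[−16, 27], [24, −27]] · [[1, 1], [−3, −2]] = [[−97, −70], [105, 78]].

[[−97, −70], [105, 78]]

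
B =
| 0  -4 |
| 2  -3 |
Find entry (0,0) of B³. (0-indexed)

24

B² = [[-8, 12], [-6, 1]]
B³ = [[24, -4], [2, 21]]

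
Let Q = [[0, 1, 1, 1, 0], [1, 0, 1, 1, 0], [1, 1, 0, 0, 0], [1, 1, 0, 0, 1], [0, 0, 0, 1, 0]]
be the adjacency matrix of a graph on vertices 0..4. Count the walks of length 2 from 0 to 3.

1

The number of length-2 walks from vertex 0 to vertex 3 is entry (0,3) of Q², where Q is the adjacency matrix.
Q² = [[3, 2, 1, 1, 1], [2, 3, 1, 1, 1], [1, 1, 2, 2, 0], [1, 1, 2, 3, 0], [1, 1, 0, 0, 1]]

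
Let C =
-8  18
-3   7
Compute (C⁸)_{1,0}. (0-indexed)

255

tr C = -1 and det C = -2, so the characteristic polynomial is λ² − (-1)λ + (-2) with roots -2 and 1.
Eigenvectors give P = [[-3, -2], [-1, -1]] with P⁻¹ = [[-1, 2], [1, -3]], and C = P·diag(-2, 1)·P⁻¹.
Then C⁸ = P·diag(256, 1)·P⁻¹ = [[-768, -2], [-256, -1]] · [[-1, 2], [1, -3]] = [[766, -1530], [255, -509]].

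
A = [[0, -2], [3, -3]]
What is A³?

[[18, -6], [9, 9]]

A² = [[-6, 6], [-9, 3]]
A³ = [[18, -6], [9, 9]]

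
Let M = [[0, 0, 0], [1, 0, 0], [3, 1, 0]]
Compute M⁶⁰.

M is strictly triangular, hence nilpotent: M³ = 0, so M⁶⁰ = 0.

[[0, 0, 0], [0, 0, 0], [0, 0, 0]]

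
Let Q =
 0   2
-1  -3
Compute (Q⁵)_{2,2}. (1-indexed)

-63

tr Q = -3 and det Q = 2, so the characteristic polynomial is λ² − (-3)λ + (2) with roots -1 and -2.
Eigenvectors give P = [[2, -1], [-1, 1]] with P⁻¹ = [[1, 1], [1, 2]], and Q = P·diag(-1, -2)·P⁻¹.
Then Q⁵ = P·diag(-1, -32)·P⁻¹ = [[-2, 32], [1, -32]] · [[1, 1], [1, 2]] = [[30, 62], [-31, -63]].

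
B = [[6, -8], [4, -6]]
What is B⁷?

tr B = 0 and det B = -4, so the characteristic polynomial is λ² − (0)λ + (-4) with roots -2 and 2.
Eigenvectors give P = [[-1, 2], [-1, 1]] with P⁻¹ = [[1, -2], [1, -1]], and B = P·diag(-2, 2)·P⁻¹.
Then B⁷ = P·diag(-128, 128)·P⁻¹ = [[128, 256], [128, 128]] · [[1, -2], [1, -1]] = [[384, -512], [256, -384]].

[[384, -512], [256, -384]]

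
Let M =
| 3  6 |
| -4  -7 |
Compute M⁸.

tr M = -4 and det M = 3, so the characteristic polynomial is λ² − (-4)λ + (3) with roots -1 and -3.
Eigenvectors give P = [[3, -1], [-2, 1]] with P⁻¹ = [[1, 1], [2, 3]], and M = P·diag(-1, -3)·P⁻¹.
Then M⁸ = P·diag(1, 6561)·P⁻¹ = [[3, -6561], [-2, 6561]] · [[1, 1], [2, 3]] = [[-13119, -19680], [13120, 19681]].

[[-13119, -19680], [13120, 19681]]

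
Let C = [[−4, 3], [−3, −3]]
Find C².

[[7, −21], [21, 0]]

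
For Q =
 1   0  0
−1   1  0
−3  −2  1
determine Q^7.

[[1, 0, 0], [−7, 1, 0], [21, −14, 1]]

Q = I + N where N = [[0, 0, 0], [−1, 0, 0], [−3, −2, 0]] is strictly lower-triangular, so N^3 = 0.
(I + N)^7 = I + 7·N + 21·N^2 = [[1, 0, 0], [−7, 1, 0], [21, −14, 1]].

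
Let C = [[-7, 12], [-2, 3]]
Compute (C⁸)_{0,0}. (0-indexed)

19681

tr C = -4 and det C = 3, so the characteristic polynomial is λ² − (-4)λ + (3) with roots -1 and -3.
Eigenvectors give P = [[2, 3], [1, 1]] with P⁻¹ = [[-1, 3], [1, -2]], and C = P·diag(-1, -3)·P⁻¹.
Then C⁸ = P·diag(1, 6561)·P⁻¹ = [[2, 19683], [1, 6561]] · [[-1, 3], [1, -2]] = [[19681, -39360], [6560, -13119]].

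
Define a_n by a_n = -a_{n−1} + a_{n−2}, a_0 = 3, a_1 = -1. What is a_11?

-254

With companion matrix B = [[-1, 1], [1, 0]], [a_n, a_{n−1}]ᵀ = B·[a_{n−1}, a_{n−2}]ᵀ, so [a_11, a_10]ᵀ = B¹⁰·[a_1, a_0]ᵀ.
B¹⁰ = [[89, -55], [-55, 34]], giving [a_11, a_10]ᵀ = [[-254], [157]].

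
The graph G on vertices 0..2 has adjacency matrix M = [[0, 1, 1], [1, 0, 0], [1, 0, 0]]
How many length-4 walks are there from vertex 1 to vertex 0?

The number of length-4 walks from vertex 1 to vertex 0 is entry (1,0) of M⁴, where M is the adjacency matrix.
M² = [[2, 0, 0], [0, 1, 1], [0, 1, 1]]
M³ = [[0, 2, 2], [2, 0, 0], [2, 0, 0]]
M⁴ = [[4, 0, 0], [0, 2, 2], [0, 2, 2]]

0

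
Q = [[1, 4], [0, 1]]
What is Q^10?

Q = I + N where N = [[0, 4], [0, 0]] is strictly upper-triangular, so N^2 = 0.
(I + N)^10 = I + 10·N = [[1, 40], [0, 1]].

[[1, 40], [0, 1]]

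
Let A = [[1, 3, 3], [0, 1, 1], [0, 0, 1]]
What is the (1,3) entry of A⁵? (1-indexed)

45

A = I + N where N = [[0, 3, 3], [0, 0, 1], [0, 0, 0]] is strictly upper-triangular, so N³ = 0.
(I + N)⁵ = I + 5·N + 10·N² = [[1, 15, 45], [0, 1, 5], [0, 0, 1]].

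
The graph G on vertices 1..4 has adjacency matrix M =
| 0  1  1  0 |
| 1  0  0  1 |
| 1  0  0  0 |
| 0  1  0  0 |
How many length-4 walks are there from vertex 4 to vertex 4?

2

The number of length-4 walks from vertex 4 to vertex 4 is entry (4,4) of M^4, where M is the adjacency matrix.
M^2 = [[2, 0, 0, 1], [0, 2, 1, 0], [0, 1, 1, 0], [1, 0, 0, 1]]
M^3 = [[0, 3, 2, 0], [3, 0, 0, 2], [2, 0, 0, 1], [0, 2, 1, 0]]
M^4 = [[5, 0, 0, 3], [0, 5, 3, 0], [0, 3, 2, 0], [3, 0, 0, 2]]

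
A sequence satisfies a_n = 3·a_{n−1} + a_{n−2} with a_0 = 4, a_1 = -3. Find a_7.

-2127

With companion matrix C = [[3, 1], [1, 0]], [a_n, a_{n−1}]ᵀ = C·[a_{n−1}, a_{n−2}]ᵀ, so [a_7, a_6]ᵀ = C⁶·[a_1, a_0]ᵀ.
C⁶ = [[1189, 360], [360, 109]], giving [a_7, a_6]ᵀ = [[-2127], [-644]].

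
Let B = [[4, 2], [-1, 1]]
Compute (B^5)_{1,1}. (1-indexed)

454

tr B = 5 and det B = 6, so the characteristic polynomial is λ² − (5)λ + (6) with roots 2 and 3.
Eigenvectors give P = [[-1, -2], [1, 1]] with P⁻¹ = [[1, 2], [-1, -1]], and B = P·diag(2, 3)·P⁻¹.
Then B^5 = P·diag(32, 243)·P⁻¹ = [[-32, -486], [32, 243]] · [[1, 2], [-1, -1]] = [[454, 422], [-211, -179]].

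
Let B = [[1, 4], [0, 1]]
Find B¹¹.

[[1, 44], [0, 1]]

B = I + N where N = [[0, 4], [0, 0]] is strictly upper-triangular, so N² = 0.
(I + N)¹¹ = I + 11·N = [[1, 44], [0, 1]].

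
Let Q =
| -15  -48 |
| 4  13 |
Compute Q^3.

[[-111, -336], [28, 85]]

tr Q = -2 and det Q = -3, so the characteristic polynomial is λ² − (-2)λ + (-3) with roots -3 and 1.
Eigenvectors give P = [[4, -3], [-1, 1]] with P⁻¹ = [[1, 3], [1, 4]], and Q = P·diag(-3, 1)·P⁻¹.
Then Q^3 = P·diag(-27, 1)·P⁻¹ = [[-108, -3], [27, 1]] · [[1, 3], [1, 4]] = [[-111, -336], [28, 85]].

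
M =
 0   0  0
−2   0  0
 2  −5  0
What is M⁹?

M is strictly triangular, hence nilpotent: M³ = 0, so M⁹ = 0.

[[0, 0, 0], [0, 0, 0], [0, 0, 0]]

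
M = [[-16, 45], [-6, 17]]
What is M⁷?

tr M = 1 and det M = -2, so the characteristic polynomial is λ² − (1)λ + (-2) with roots 2 and -1.
Eigenvectors give P = [[-5, 3], [-2, 1]] with P⁻¹ = [[1, -3], [2, -5]], and M = P·diag(2, -1)·P⁻¹.
Then M⁷ = P·diag(128, -1)·P⁻¹ = [[-640, -3], [-256, -1]] · [[1, -3], [2, -5]] = [[-646, 1935], [-258, 773]].

[[-646, 1935], [-258, 773]]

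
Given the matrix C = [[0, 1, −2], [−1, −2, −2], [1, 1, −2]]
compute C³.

C² = [[−3, −4, 2], [0, 1, 10], [−3, −3, 0]]
C³ = [[6, 7, 10], [9, 8, −22], [3, 3, 12]]

[[6, 7, 10], [9, 8, −22], [3, 3, 12]]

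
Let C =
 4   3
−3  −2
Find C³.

C² = [[7, 6], [−6, −5]]
C³ = [[10, 9], [−9, −8]]

[[10, 9], [−9, −8]]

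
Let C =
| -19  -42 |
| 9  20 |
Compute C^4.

tr C = 1 and det C = -2, so the characteristic polynomial is λ² − (1)λ + (-2) with roots -1 and 2.
Eigenvectors give P = [[7, 2], [-3, -1]] with P⁻¹ = [[1, 2], [-3, -7]], and C = P·diag(-1, 2)·P⁻¹.
Then C^4 = P·diag(1, 16)·P⁻¹ = [[7, 32], [-3, -16]] · [[1, 2], [-3, -7]] = [[-89, -210], [45, 106]].

[[-89, -210], [45, 106]]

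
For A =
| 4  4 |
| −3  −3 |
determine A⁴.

A² = A (a projection; rank 1, trace 1), so A⁴ = A.

[[4, 4], [−3, −3]]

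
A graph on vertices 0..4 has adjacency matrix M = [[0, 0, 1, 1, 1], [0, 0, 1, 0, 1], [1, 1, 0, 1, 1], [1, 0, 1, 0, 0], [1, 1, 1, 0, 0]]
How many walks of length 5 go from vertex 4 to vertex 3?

33

The number of length-5 walks from vertex 4 to vertex 3 is entry (4,3) of M⁵, where M is the adjacency matrix.
M² = [[3, 2, 2, 1, 1], [2, 2, 1, 1, 1], [2, 1, 4, 1, 2], [1, 1, 1, 2, 2], [1, 1, 2, 2, 3]]
M³ = [[4, 3, 7, 5, 7], [3, 2, 6, 3, 5], [7, 6, 6, 6, 7], [5, 3, 6, 2, 3], [7, 5, 7, 3, 4]]
M⁴ = [[19, 14, 19, 11, 14], [14, 11, 13, 9, 11], [19, 13, 26, 13, 19], [11, 9, 13, 11, 14], [14, 11, 19, 14, 19]]
M⁵ = [[44, 33, 58, 38, 52], [33, 24, 45, 27, 38], [58, 45, 64, 45, 58], [38, 27, 45, 24, 33], [52, 38, 58, 33, 44]]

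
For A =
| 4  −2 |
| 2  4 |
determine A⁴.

[[−112, −384], [384, −112]]

A² = [[12, −16], [16, 12]]
A³ = [[16, −88], [88, 16]]
A⁴ = [[−112, −384], [384, −112]]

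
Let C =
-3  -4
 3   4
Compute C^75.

C² = C (a projection; rank 1, trace 1), so C^75 = C.

[[-3, -4], [3, 4]]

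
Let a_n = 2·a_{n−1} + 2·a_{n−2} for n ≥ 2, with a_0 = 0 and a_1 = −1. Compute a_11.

−18272

With companion matrix A = [[2, 2], [1, 0]], [a_n, a_{n−1}]ᵀ = A·[a_{n−1}, a_{n−2}]ᵀ, so [a_11, a_10]ᵀ = A^10·[a_1, a_0]ᵀ.
A^10 = [[18272, 13376], [6688, 4896]], giving [a_11, a_10]ᵀ = [[−18272], [−6688]].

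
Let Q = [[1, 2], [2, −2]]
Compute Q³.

[[1, 14], [14, −20]]

Q² = [[5, −2], [−2, 8]]
Q³ = [[1, 14], [14, −20]]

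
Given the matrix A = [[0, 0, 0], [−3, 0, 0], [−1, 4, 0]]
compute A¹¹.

[[0, 0, 0], [0, 0, 0], [0, 0, 0]]

A is strictly triangular, hence nilpotent: A³ = 0, so A¹¹ = 0.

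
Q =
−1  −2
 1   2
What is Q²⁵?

[[−1, −2], [1, 2]]

Q² = Q (a projection; rank 1, trace 1), so Q²⁵ = Q.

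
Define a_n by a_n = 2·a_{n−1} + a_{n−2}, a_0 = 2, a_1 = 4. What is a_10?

11482

With companion matrix Q = [[2, 1], [1, 0]], [a_n, a_{n−1}]ᵀ = Q·[a_{n−1}, a_{n−2}]ᵀ, so [a_10, a_9]ᵀ = Q^9·[a_1, a_0]ᵀ.
Q^9 = [[2378, 985], [985, 408]], giving [a_10, a_9]ᵀ = [[11482], [4756]].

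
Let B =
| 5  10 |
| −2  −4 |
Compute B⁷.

B² = B (a projection; rank 1, trace 1), so B⁷ = B.

[[5, 10], [−2, −4]]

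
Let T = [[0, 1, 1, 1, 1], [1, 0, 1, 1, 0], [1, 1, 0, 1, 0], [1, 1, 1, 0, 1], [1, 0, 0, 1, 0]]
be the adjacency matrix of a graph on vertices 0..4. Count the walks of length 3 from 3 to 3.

8

The number of length-3 walks from vertex 3 to vertex 3 is entry (3,3) of T³, where T is the adjacency matrix.
T² = [[4, 2, 2, 3, 1], [2, 3, 2, 2, 2], [2, 2, 3, 2, 2], [3, 2, 2, 4, 1], [1, 2, 2, 1, 2]]
T³ = [[8, 9, 9, 9, 7], [9, 6, 7, 9, 4], [9, 7, 6, 9, 4], [9, 9, 9, 8, 7], [7, 4, 4, 7, 2]]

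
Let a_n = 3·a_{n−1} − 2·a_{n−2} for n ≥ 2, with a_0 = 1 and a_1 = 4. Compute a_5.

With companion matrix B = [[3, −2], [1, 0]], [a_n, a_{n−1}]ᵀ = B·[a_{n−1}, a_{n−2}]ᵀ, so [a_5, a_4]ᵀ = B^4·[a_1, a_0]ᵀ.
B^4 = [[31, −30], [15, −14]], giving [a_5, a_4]ᵀ = [[94], [46]].

94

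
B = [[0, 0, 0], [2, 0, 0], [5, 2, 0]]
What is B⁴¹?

[[0, 0, 0], [0, 0, 0], [0, 0, 0]]

B is strictly triangular, hence nilpotent: B³ = 0, so B⁴¹ = 0.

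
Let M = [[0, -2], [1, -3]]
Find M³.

tr M = -3 and det M = 2, so the characteristic polynomial is λ² − (-3)λ + (2) with roots -1 and -2.
Eigenvectors give P = [[2, 1], [1, 1]] with P⁻¹ = [[1, -1], [-1, 2]], and M = P·diag(-1, -2)·P⁻¹.
Then M³ = P·diag(-1, -8)·P⁻¹ = [[-2, -8], [-1, -8]] · [[1, -1], [-1, 2]] = [[6, -14], [7, -15]].

[[6, -14], [7, -15]]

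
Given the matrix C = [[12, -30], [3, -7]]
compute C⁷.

[[20718, -61770], [6177, -18403]]

tr C = 5 and det C = 6, so the characteristic polynomial is λ² − (5)λ + (6) with roots 2 and 3.
Eigenvectors give P = [[3, -10], [1, -3]] with P⁻¹ = [[-3, 10], [-1, 3]], and C = P·diag(2, 3)·P⁻¹.
Then C⁷ = P·diag(128, 2187)·P⁻¹ = [[384, -21870], [128, -6561]] · [[-3, 10], [-1, 3]] = [[20718, -61770], [6177, -18403]].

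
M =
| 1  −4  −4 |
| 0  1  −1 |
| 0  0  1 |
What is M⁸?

[[1, −32, 80], [0, 1, −8], [0, 0, 1]]

M = I + N where N = [[0, −4, −4], [0, 0, −1], [0, 0, 0]] is strictly upper-triangular, so N³ = 0.
(I + N)⁸ = I + 8·N + 28·N² = [[1, −32, 80], [0, 1, −8], [0, 0, 1]].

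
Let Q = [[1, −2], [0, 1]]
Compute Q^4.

[[1, −8], [0, 1]]

Q = I + N where N = [[0, −2], [0, 0]] is strictly upper-triangular, so N^2 = 0.
(I + N)^4 = I + 4·N = [[1, −8], [0, 1]].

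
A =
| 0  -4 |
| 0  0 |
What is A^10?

A is strictly triangular, hence nilpotent: A^2 = 0, so A^10 = 0.

[[0, 0], [0, 0]]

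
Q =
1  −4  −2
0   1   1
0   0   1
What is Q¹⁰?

Q = I + N where N = [[0, −4, −2], [0, 0, 1], [0, 0, 0]] is strictly upper-triangular, so N³ = 0.
(I + N)¹⁰ = I + 10·N + 45·N² = [[1, −40, −200], [0, 1, 10], [0, 0, 1]].

[[1, −40, −200], [0, 1, 10], [0, 0, 1]]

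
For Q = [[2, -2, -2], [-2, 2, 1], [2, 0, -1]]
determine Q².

[[4, -8, -4], [-6, 8, 5], [2, -4, -3]]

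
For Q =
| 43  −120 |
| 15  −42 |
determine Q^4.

tr Q = 1 and det Q = −6, so the characteristic polynomial is λ² − (1)λ + (−6) with roots −2 and 3.
Eigenvectors give P = [[−8, 3], [−3, 1]] with P⁻¹ = [[1, −3], [3, −8]], and Q = P·diag(−2, 3)·P⁻¹.
Then Q^4 = P·diag(16, 81)·P⁻¹ = [[−128, 243], [−48, 81]] · [[1, −3], [3, −8]] = [[601, −1560], [195, −504]].

[[601, −1560], [195, −504]]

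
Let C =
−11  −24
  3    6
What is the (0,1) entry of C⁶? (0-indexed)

tr C = −5 and det C = 6, so the characteristic polynomial is λ² − (−5)λ + (6) with roots −2 and −3.
Eigenvectors give P = [[−8, −3], [3, 1]] with P⁻¹ = [[1, 3], [−3, −8]], and C = P·diag(−2, −3)·P⁻¹.
Then C⁶ = P·diag(64, 729)·P⁻¹ = [[−512, −2187], [192, 729]] · [[1, 3], [−3, −8]] = [[6049, 15960], [−1995, −5256]].

15960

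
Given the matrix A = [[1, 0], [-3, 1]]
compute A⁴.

A = I + N where N = [[0, 0], [-3, 0]] is strictly lower-triangular, so N² = 0.
(I + N)⁴ = I + 4·N = [[1, 0], [-12, 1]].

[[1, 0], [-12, 1]]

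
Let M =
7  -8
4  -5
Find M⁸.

tr M = 2 and det M = -3, so the characteristic polynomial is λ² − (2)λ + (-3) with roots 3 and -1.
Eigenvectors give P = [[2, 1], [1, 1]] with P⁻¹ = [[1, -1], [-1, 2]], and M = P·diag(3, -1)·P⁻¹.
Then M⁸ = P·diag(6561, 1)·P⁻¹ = [[13122, 1], [6561, 1]] · [[1, -1], [-1, 2]] = [[13121, -13120], [6560, -6559]].

[[13121, -13120], [6560, -6559]]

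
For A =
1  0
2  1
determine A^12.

[[1, 0], [24, 1]]

A = I + N where N = [[0, 0], [2, 0]] is strictly lower-triangular, so N^2 = 0.
(I + N)^12 = I + 12·N = [[1, 0], [24, 1]].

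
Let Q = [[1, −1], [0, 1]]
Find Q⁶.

[[1, −6], [0, 1]]

Q = I + N where N = [[0, −1], [0, 0]] is strictly upper-triangular, so N² = 0.
(I + N)⁶ = I + 6·N = [[1, −6], [0, 1]].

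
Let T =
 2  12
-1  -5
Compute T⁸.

tr T = -3 and det T = 2, so the characteristic polynomial is λ² − (-3)λ + (2) with roots -2 and -1.
Eigenvectors give P = [[3, -4], [-1, 1]] with P⁻¹ = [[-1, -4], [-1, -3]], and T = P·diag(-2, -1)·P⁻¹.
Then T⁸ = P·diag(256, 1)·P⁻¹ = [[768, -4], [-256, 1]] · [[-1, -4], [-1, -3]] = [[-764, -3060], [255, 1021]].

[[-764, -3060], [255, 1021]]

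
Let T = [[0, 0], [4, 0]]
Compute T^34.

[[0, 0], [0, 0]]

T is strictly triangular, hence nilpotent: T^2 = 0, so T^34 = 0.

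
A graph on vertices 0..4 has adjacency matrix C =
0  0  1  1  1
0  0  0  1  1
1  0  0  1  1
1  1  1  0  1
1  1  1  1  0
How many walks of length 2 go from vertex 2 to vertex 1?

The number of length-2 walks from vertex 2 to vertex 1 is entry (2,1) of C², where C is the adjacency matrix.
C² = [[3, 2, 2, 2, 2], [2, 2, 2, 1, 1], [2, 2, 3, 2, 2], [2, 1, 2, 4, 3], [2, 1, 2, 3, 4]]

2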